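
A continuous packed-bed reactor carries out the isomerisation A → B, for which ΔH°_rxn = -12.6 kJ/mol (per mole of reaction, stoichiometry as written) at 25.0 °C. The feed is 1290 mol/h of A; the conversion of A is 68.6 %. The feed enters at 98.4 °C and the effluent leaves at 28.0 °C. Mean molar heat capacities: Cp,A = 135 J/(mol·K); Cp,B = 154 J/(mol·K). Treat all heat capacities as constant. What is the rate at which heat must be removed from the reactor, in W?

Extent of reaction ξ = 0.686 × 1290 = 884.94 mol/h
Reaction term: ξ·ΔH°_rxn = 884.94 × -12.6 = -11150 kJ/h
Sensible, feed 98.4→25 °C: -12783 kJ/h
Outlet flows (mol/h): A 405.06, B 884.94
Sensible, products 25→28.0 °C: 572.89 kJ/h
Q = ΔH = -23360 kJ/h = -6.4889 kW
Heat removed = 6488.9 W

Q_out = 6490 W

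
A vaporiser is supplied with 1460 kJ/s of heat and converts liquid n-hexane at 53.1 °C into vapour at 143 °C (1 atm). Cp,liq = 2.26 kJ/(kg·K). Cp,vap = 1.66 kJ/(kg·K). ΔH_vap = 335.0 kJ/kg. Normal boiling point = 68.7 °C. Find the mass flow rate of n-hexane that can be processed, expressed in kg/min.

ṁ = 177 kg/min

Δh = 2.26×(68.7−53.1) + 335.0 + 1.66×(143−68.7) = 493.59 kJ/kg
Q = 1460 kJ/s = 1460 kJ/s = 87600 kJ/min
ṁ = Q/Δh = 87600 / 493.59 = 177.47 kg/min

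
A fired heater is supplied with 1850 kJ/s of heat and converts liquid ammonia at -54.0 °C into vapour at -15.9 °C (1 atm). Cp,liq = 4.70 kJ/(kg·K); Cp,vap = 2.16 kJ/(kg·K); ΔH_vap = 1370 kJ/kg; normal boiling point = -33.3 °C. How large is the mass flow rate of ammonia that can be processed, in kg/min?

Δh = 4.70×(-33.3−-54.0) + 1370 + 2.16×(-15.9−-33.3) = 1504.9 kJ/kg
Q = 1850 kJ/s = 1850 kJ/s = 111000 kJ/min
ṁ = Q/Δh = 111000 / 1504.9 = 73.76 kg/min

ṁ = 73.8 kg/min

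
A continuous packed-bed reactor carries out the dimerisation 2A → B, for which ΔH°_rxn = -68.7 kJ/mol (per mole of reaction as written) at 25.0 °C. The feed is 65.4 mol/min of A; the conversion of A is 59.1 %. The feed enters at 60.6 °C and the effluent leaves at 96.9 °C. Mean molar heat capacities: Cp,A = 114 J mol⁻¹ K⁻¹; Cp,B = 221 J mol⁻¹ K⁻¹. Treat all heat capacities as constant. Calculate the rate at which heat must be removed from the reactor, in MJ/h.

Q_out = 64.0 MJ/h

Extent of reaction ξ = 0.591 × 65.4 / 2 = 19.326 mol/min
Reaction term: ξ·ΔH°_rxn = 19.326 × -68.7 = -1327.7 kJ/min
Sensible, feed 60.6→25 °C: -265.42 kJ/min
Outlet flows (mol/min): A 26.749, B 19.326
Sensible, products 25→96.9 °C: 526.33 kJ/min
Q = ΔH = -1066.8 kJ/min = -17.779 kW
Heat removed = 64.006 MJ/h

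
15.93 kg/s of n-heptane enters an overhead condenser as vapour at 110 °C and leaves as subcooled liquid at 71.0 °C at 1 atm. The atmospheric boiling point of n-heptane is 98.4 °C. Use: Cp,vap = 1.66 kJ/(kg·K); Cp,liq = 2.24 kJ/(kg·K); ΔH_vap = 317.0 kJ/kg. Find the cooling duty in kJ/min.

vapour 110→98.4 °C: -19.256 kJ/kg
condensation at 98.4 °C: -317 kJ/kg
liquid 98.4→71.0 °C: -61.376 kJ/kg
Δh = -19.256 + -317 + -61.376 = -397.63 kJ/kg
Q = ṁ·Δh = 15.93 kg/s × -397.63 kJ/kg = -6334.3 kJ/s
|Q| = 6334.3 kW = 380060 kJ/min

Q_c = 380000 kJ/min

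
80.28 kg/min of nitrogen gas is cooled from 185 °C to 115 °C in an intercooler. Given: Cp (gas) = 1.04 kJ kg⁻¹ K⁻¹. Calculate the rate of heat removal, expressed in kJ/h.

Q_c = 351000 kJ/h

Q = ṁ·Cp·ΔT = 80.28 × 1.04 × (115 − 185) = -5844.4 kJ/min
Converting: 5844.4 / 60 s = 97.406 kW
Cooling duty = 350660 kJ/h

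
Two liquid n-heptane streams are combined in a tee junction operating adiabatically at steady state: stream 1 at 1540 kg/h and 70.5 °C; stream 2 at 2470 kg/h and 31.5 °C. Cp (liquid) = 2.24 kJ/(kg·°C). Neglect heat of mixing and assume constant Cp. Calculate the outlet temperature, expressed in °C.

T_out = 46.5 °C

No heat crosses the boundary, so H_out = H_in.
Σ ṁᵢCp,ᵢTᵢ = 1540×2.24×70.5 + 2470×2.24×31.5 = 417480
Σ ṁᵢCp,ᵢ = 1540×2.24 + 2470×2.24 = 8982.4
T_out = 417480 / 8982.4 = 46.478 °C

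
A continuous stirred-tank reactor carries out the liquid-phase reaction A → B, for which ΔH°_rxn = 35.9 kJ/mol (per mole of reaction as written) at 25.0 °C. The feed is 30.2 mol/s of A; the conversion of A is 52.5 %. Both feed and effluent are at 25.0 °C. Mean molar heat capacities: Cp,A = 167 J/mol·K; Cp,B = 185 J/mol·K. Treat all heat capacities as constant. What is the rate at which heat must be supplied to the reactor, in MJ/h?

Extent of reaction ξ = 0.525 × 30.2 = 15.855 mol/s
Reaction term: ξ·ΔH°_rxn = 15.855 × 35.9 = 569.19 kJ/s
Q = ΔH = 569.19 kJ/s = 569.19 kW
Heat supplied = 2049.1 MJ/h

Q_in = 2050 MJ/h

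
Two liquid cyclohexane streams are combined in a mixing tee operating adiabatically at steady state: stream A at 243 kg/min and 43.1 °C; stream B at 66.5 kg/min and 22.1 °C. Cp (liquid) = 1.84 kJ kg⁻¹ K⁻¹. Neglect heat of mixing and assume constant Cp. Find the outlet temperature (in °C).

T_out = 38.6 °C

No heat crosses the boundary, so H_out = H_in.
T_out = Σ ṁᵢCp,ᵢTᵢ / Σ ṁᵢCp,ᵢ
      = 21975 / 569.48 = 38.588 °C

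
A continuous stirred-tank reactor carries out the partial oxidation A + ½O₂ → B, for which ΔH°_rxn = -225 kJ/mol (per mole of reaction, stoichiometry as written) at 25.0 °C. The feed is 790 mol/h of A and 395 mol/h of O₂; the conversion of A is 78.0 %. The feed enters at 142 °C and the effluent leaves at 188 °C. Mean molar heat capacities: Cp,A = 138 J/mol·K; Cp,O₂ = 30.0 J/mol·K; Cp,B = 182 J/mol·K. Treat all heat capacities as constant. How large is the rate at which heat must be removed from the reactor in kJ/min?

Extent of reaction ξ = 0.780 × 790 = 616.2 mol/h
Reaction term: ξ·ΔH°_rxn = 616.2 × -225 = -138640 kJ/h
Sensible, feed 142→25 °C: -14142 kJ/h
Outlet flows (mol/h): A 173.8, O₂ 86.9, B 616.2
Sensible, products 25→188 °C: 22615 kJ/h
Q = ΔH = -130170 kJ/h = -36.159 kW
Heat removed = 2169.5 kJ/min

Q_out = 2170 kJ/min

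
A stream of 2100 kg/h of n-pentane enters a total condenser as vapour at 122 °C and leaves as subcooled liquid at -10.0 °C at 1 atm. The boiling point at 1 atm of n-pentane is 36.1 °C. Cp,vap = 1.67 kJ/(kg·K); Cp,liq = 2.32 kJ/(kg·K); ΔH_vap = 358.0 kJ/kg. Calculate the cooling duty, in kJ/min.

vapour 122→36.1 °C: -143.45 kJ/kg
condensation at 36.1 °C: -358 kJ/kg
liquid 36.1→-10.0 °C: -106.95 kJ/kg
Δh = -143.45 + -358 + -106.95 = -608.4 kJ/kg
Q = ṁ·Δh = 2100 kg/h × -608.4 kJ/kg = -1.2777e+06 kJ/h
|Q| = 354.9 kW = 21294 kJ/min

Q_c = 21300 kJ/min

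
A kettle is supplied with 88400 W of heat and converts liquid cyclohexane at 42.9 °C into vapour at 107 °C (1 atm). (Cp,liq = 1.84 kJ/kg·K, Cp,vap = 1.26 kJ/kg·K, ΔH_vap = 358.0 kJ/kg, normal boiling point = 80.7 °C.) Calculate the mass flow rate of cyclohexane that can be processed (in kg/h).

ṁ = 691 kg/h

Δh = 1.84×(80.7−42.9) + 358.0 + 1.26×(107−80.7) = 460.69 kJ/kg
Q = 88400 W = 88.4 kJ/s = 318240 kJ/h
ṁ = Q/Δh = 318240 / 460.69 = 690.79 kg/h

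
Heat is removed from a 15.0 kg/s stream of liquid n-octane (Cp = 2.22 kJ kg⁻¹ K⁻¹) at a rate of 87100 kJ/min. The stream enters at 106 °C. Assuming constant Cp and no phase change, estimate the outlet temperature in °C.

Q = 87100 kJ/min = 1451.7 kJ/s
ΔT = Q/(ṁ·Cp) = 1451.7/(15.0×2.22) = 43.594 K
T_out = 106 − 43.594 = 62.406 °C

T_out = 62.4 °C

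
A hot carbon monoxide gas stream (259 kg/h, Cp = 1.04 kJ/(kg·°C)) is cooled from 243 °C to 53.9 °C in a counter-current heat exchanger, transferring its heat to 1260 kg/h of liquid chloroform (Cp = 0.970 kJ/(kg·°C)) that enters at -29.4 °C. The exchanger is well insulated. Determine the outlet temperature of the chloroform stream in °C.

T_c,out = 12.3 °C

Heat released by hot stream: Q = 259 × 1.04 × (243 − 53.9) = 50936 kJ/h
Energy balance on cold side (adiabatic exchanger): Q = ṁ_c·Cp_c·(T_c,out − T_c,in)
T_c,out = -29.4 + 50936/(1260 × 0.970) = 12.276 °C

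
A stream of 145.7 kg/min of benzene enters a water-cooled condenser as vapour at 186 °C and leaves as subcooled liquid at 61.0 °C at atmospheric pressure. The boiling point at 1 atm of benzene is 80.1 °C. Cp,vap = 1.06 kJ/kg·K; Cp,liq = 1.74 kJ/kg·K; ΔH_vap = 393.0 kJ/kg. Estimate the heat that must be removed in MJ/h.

vapour 186→80.1 °C: -112.25 kJ/kg
condensation at 80.1 °C: -393 kJ/kg
liquid 80.1→61.0 °C: -33.234 kJ/kg
Δh = -112.25 + -393 + -33.234 = -538.49 kJ/kg
Q = ṁ·Δh = 145.7 kg/min × -538.49 kJ/kg = -78458 kJ/min
|Q| = 1307.6 kW = 4707.5 MJ/h

Q_c = 4710 MJ/h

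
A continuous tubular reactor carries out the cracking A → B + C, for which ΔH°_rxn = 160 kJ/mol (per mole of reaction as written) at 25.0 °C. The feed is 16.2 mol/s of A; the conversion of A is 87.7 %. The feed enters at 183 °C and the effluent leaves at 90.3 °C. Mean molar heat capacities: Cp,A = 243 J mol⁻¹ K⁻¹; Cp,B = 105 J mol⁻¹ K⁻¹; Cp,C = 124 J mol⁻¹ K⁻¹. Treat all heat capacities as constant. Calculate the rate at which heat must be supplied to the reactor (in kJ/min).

Extent of reaction ξ = 0.877 × 16.2 = 14.207 mol/s
Reaction term: ξ·ΔH°_rxn = 14.207 × 160 = 2273.2 kJ/s
Sensible, feed 183→25 °C: -621.98 kJ/s
Outlet flows (mol/s): A 1.9926, B 14.207, C 14.207
Sensible, products 25→90.3 °C: 244.07 kJ/s
Q = ΔH = 1895.3 kJ/s = 1895.3 kW
Heat supplied = 113720 kJ/min

Q_in = 114000 kJ/min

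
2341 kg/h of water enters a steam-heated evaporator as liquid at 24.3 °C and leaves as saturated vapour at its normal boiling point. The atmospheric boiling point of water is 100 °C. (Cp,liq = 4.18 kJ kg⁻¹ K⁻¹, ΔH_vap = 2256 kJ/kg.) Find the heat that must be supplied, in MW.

liquid 24.3→100 °C: 316.43 kJ/kg
vaporisation at 100 °C: 2256 kJ/kg
Δh = 316.43 + 2256 = 2572.4 kJ/kg
Q = ṁ·Δh = 2341 kg/h × 2572.4 kJ/kg = 6.022e+06 kJ/h
|Q| = 1672.8 kW = 1.6728 MW

Q = 1.67 MW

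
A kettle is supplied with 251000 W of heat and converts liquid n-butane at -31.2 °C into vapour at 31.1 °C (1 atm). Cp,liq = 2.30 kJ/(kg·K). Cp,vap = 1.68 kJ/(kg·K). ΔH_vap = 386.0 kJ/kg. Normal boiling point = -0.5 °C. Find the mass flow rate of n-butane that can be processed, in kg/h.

Δh = 2.30×(-0.5−-31.2) + 386.0 + 1.68×(31.1−-0.5) = 509.7 kJ/kg
Q = 251000 W = 251 kJ/s = 903600 kJ/h
ṁ = Q/Δh = 903600 / 509.7 = 1772.8 kg/h

ṁ = 1770 kg/h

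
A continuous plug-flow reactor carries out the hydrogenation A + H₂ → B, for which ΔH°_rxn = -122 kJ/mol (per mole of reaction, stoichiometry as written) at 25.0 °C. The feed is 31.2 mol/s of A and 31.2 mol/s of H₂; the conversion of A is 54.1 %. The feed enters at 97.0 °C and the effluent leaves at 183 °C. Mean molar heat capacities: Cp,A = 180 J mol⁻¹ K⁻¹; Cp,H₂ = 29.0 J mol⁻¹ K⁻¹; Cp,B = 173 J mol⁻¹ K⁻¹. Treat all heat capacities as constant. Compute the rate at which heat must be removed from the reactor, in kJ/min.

Q_out = 95700 kJ/min

Extent of reaction ξ = 0.541 × 31.2 = 16.879 mol/s
Reaction term: ξ·ΔH°_rxn = 16.879 × -122 = -2059.3 kJ/s
Sensible, feed 97.0→25 °C: -469.5 kJ/s
Outlet flows (mol/s): A 14.321, H₂ 14.321, B 16.879
Sensible, products 25→183 °C: 934.28 kJ/s
Q = ΔH = -1594.5 kJ/s = -1594.5 kW
Heat removed = 95669 kJ/min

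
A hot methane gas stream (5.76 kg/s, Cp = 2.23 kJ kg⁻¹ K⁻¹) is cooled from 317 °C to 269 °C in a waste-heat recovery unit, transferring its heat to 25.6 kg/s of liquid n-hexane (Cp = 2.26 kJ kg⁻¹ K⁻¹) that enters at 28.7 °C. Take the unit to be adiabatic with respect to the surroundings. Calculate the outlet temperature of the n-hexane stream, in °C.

Heat released by hot stream: Q = 5.76 × 2.23 × (317 − 269) = 616.55 kJ/s
Energy balance on cold side (adiabatic exchanger): Q = ṁ_c·Cp_c·(T_c,out − T_c,in)
T_c,out = 28.7 + 616.55/(25.6 × 2.26) = 39.357 °C

T_c,out = 39.4 °C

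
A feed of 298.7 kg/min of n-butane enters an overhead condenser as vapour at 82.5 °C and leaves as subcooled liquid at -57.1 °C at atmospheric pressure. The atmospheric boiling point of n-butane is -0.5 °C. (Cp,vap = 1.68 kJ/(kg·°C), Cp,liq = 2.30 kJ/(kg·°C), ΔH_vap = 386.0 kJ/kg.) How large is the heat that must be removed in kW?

Q_c = 3260 kW

vapour 82.5→-0.5 °C: -139.44 kJ/kg
condensation at -0.5 °C: -386 kJ/kg
liquid -0.5→-57.1 °C: -130.18 kJ/kg
Δh = -139.44 + -386 + -130.18 = -655.62 kJ/kg
Q = ṁ·Δh = 298.7 kg/min × -655.62 kJ/kg = -195830 kJ/min
|Q| = 3263.9 kW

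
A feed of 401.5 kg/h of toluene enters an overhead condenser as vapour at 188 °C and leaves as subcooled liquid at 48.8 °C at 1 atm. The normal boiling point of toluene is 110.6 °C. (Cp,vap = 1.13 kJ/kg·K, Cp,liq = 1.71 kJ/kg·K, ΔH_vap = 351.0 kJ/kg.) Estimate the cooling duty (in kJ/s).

vapour 188→110.6 °C: -87.462 kJ/kg
condensation at 110.6 °C: -351 kJ/kg
liquid 110.6→48.8 °C: -105.68 kJ/kg
Δh = -87.462 + -351 + -105.68 = -544.14 kJ/kg
Q = ṁ·Δh = 401.5 kg/h × -544.14 kJ/kg = -218470 kJ/h
|Q| = 60.687 kW

Q_c = 60.7 kJ/s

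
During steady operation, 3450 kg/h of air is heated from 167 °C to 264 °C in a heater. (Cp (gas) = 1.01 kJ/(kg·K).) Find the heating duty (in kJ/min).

Q = ṁ·Cp·ΔT = 3450 × 1.01 × (264 − 167) = 338000 kJ/h
Converting: 338000 / 3600 s = 93.888 kW
Heating duty = 5633.3 kJ/min

Q = 5630 kJ/min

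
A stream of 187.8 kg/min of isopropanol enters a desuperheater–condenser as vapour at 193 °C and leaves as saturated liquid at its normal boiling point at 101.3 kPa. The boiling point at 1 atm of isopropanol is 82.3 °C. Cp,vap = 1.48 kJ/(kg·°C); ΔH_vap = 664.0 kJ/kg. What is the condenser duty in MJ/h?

Q_c = 9330 MJ/h

vapour 193→82.3 °C: -163.84 kJ/kg
condensation at 82.3 °C: -664 kJ/kg
Δh = -163.84 + -664 = -827.84 kJ/kg
Q = ṁ·Δh = 187.8 kg/min × -827.84 kJ/kg = -155470 kJ/min
|Q| = 2591.1 kW = 9328.1 MJ/h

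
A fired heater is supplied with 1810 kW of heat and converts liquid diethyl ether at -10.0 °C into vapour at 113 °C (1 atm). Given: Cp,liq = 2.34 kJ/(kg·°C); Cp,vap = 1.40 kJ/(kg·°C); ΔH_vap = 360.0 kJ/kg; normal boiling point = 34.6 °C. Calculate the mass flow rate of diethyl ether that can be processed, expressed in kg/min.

ṁ = 189 kg/min

Δh = 2.34×(34.6−-10.0) + 360.0 + 1.40×(113−34.6) = 574.12 kJ/kg
Q = 1810 kW = 1810 kJ/s = 108600 kJ/min
ṁ = Q/Δh = 108600 / 574.12 = 189.16 kg/min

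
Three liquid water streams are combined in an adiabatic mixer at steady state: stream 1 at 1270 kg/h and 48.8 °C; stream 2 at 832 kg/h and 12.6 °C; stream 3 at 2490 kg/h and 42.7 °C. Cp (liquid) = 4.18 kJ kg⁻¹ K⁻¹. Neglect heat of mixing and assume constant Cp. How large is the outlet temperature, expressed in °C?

T_out = 38.9 °C

No heat crosses the boundary, so H_out = H_in.
T_out = Σ ṁᵢCp,ᵢTᵢ / Σ ṁᵢCp,ᵢ
      = 747310 / 19195 = 38.933 °C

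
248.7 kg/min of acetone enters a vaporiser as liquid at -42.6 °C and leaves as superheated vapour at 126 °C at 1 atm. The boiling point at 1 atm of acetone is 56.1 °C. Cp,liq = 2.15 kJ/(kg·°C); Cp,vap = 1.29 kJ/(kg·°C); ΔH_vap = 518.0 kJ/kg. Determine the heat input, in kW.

Q = 3400 kW

liquid -42.6→56.1 °C: 212.2 kJ/kg
vaporisation at 56.1 °C: 518 kJ/kg
vapour 56.1→126 °C: 90.171 kJ/kg
Δh = 212.2 + 518 + 90.171 = 820.38 kJ/kg
Q = ṁ·Δh = 248.7 kg/min × 820.38 kJ/kg = 204030 kJ/min
|Q| = 3400.5 kW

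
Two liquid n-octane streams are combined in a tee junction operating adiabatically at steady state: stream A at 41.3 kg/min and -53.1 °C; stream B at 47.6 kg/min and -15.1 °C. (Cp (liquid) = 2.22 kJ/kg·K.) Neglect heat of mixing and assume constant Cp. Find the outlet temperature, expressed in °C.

T_out = -32.8 °C

Energy balance with Q = 0: Σ ṁᵢCp,ᵢ(T_out − Tᵢ) = 0
Σ ṁᵢCp,ᵢTᵢ = 41.3×2.22×-53.1 + 47.6×2.22×-15.1 = -6464.2
Σ ṁᵢCp,ᵢ = 41.3×2.22 + 47.6×2.22 = 197.36
T_out = -6464.2 / 197.36 = -32.754 °C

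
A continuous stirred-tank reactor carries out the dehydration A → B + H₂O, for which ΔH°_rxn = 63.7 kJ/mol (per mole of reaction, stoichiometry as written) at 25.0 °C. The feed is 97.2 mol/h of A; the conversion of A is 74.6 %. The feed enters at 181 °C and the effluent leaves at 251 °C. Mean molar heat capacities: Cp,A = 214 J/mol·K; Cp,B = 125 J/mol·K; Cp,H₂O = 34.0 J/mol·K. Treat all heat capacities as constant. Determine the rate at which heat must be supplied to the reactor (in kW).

Extent of reaction ξ = 0.746 × 97.2 = 72.511 mol/h
Reaction term: ξ·ΔH°_rxn = 72.511 × 63.7 = 4619 kJ/h
Sensible, feed 181→25 °C: -3244.9 kJ/h
Outlet flows (mol/h): A 24.689, B 72.511, H₂O 72.511
Sensible, products 25→251 °C: 3799.7 kJ/h
Q = ΔH = 5173.7 kJ/h = 1.4371 kW
Heat supplied = 1.4371 kW

Q_in = 1.44 kW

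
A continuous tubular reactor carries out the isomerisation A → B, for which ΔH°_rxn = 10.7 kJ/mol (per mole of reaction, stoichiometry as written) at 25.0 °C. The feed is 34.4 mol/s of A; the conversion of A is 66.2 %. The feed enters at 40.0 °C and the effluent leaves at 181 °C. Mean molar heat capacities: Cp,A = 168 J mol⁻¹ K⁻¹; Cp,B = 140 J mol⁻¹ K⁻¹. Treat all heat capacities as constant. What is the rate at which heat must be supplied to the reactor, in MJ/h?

Q_in = 3450 MJ/h

Extent of reaction ξ = 0.662 × 34.4 = 22.773 mol/s
Reaction term: ξ·ΔH°_rxn = 22.773 × 10.7 = 243.67 kJ/s
Sensible, feed 40.0→25 °C: -86.688 kJ/s
Outlet flows (mol/s): A 11.627, B 22.773
Sensible, products 25→181 °C: 802.08 kJ/s
Q = ΔH = 959.06 kJ/s = 959.06 kW
Heat supplied = 3452.6 MJ/h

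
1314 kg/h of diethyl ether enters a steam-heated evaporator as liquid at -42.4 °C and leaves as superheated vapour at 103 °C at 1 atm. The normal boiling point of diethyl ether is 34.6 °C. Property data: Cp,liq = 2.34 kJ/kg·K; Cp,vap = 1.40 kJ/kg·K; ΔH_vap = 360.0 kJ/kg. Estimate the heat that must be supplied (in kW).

Q = 232 kW

liquid -42.4→34.6 °C: 180.18 kJ/kg
vaporisation at 34.6 °C: 360 kJ/kg
vapour 34.6→103 °C: 95.76 kJ/kg
Δh = 180.18 + 360 + 95.76 = 635.94 kJ/kg
Q = ṁ·Δh = 1314 kg/h × 635.94 kJ/kg = 835630 kJ/h
|Q| = 232.12 kW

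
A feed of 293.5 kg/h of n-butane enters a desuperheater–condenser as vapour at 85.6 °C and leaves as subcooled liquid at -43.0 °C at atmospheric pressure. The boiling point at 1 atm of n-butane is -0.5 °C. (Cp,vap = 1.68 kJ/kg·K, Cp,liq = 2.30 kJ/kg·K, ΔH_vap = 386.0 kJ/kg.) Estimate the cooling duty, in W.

vapour 85.6→-0.5 °C: -144.65 kJ/kg
condensation at -0.5 °C: -386 kJ/kg
liquid -0.5→-43.0 °C: -97.75 kJ/kg
Δh = -144.65 + -386 + -97.75 = -628.4 kJ/kg
Q = ṁ·Δh = 293.5 kg/h × -628.4 kJ/kg = -184430 kJ/h
|Q| = 51.232 kW = 51232 W

Q_c = 51200 W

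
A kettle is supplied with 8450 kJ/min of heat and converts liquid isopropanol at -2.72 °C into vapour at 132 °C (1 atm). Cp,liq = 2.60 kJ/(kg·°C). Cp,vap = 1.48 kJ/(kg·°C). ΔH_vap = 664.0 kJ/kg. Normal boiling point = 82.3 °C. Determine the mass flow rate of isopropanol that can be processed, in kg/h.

ṁ = 529 kg/h

Δh = 2.60×(82.3−-2.72) + 664.0 + 1.48×(132−82.3) = 958.61 kJ/kg
Q = 8450 kJ/min = 140.83 kJ/s = 507000 kJ/h
ṁ = Q/Δh = 507000 / 958.61 = 528.89 kg/h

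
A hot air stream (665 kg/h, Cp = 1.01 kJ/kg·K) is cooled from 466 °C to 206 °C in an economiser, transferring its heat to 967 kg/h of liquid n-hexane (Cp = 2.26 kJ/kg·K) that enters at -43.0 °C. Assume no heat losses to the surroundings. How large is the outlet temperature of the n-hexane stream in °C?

T_c,out = 36.9 °C

Heat released by hot stream: Q = 665 × 1.01 × (466 − 206) = 174630 kJ/h
Energy balance on cold side (adiabatic exchanger): Q = ṁ_c·Cp_c·(T_c,out − T_c,in)
T_c,out = -43.0 + 174630/(967 × 2.26) = 36.906 °C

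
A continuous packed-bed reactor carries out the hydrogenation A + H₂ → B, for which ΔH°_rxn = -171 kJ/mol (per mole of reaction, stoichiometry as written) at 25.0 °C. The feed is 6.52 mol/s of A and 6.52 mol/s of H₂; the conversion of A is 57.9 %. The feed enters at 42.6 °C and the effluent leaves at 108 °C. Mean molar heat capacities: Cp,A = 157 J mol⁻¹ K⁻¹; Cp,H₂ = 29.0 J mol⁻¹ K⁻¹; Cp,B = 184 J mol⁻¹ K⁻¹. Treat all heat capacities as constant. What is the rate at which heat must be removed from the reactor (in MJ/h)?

Extent of reaction ξ = 0.579 × 6.52 = 3.7751 mol/s
Reaction term: ξ·ΔH°_rxn = 3.7751 × -171 = -645.54 kJ/s
Sensible, feed 42.6→25 °C: -21.344 kJ/s
Outlet flows (mol/s): A 2.7449, H₂ 2.7449, B 3.7751
Sensible, products 25→108 °C: 100.03 kJ/s
Q = ΔH = -566.85 kJ/s = -566.85 kW
Heat removed = 2040.7 MJ/h

Q_out = 2040 MJ/h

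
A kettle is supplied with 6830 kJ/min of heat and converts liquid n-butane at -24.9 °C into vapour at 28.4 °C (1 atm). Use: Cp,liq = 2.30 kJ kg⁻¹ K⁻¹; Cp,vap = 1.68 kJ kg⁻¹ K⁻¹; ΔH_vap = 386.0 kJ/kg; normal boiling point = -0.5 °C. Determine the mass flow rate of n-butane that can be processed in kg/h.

Δh = 2.30×(-0.5−-24.9) + 386.0 + 1.68×(28.4−-0.5) = 490.67 kJ/kg
Q = 6830 kJ/min = 113.83 kJ/s = 409800 kJ/h
ṁ = Q/Δh = 409800 / 490.67 = 835.18 kg/h

ṁ = 835 kg/h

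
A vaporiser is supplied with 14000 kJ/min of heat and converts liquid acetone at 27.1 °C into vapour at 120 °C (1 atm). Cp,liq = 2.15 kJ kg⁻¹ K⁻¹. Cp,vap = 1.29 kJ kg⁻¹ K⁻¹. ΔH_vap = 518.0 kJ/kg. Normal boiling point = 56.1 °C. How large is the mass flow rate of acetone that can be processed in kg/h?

Δh = 2.15×(56.1−27.1) + 518.0 + 1.29×(120−56.1) = 662.78 kJ/kg
Q = 14000 kJ/min = 233.33 kJ/s = 840000 kJ/h
ṁ = Q/Δh = 840000 / 662.78 = 1267.4 kg/h

ṁ = 1270 kg/h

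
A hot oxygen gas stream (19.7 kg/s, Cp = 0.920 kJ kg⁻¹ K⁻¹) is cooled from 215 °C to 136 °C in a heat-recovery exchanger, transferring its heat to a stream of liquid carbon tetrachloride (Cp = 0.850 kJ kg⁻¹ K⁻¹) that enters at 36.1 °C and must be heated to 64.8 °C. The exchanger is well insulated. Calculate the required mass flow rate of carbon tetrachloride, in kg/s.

Heat released by hot stream: Q = 19.7 × 0.920 × (215 − 136) = 1431.8 kJ/s
Energy balance on cold side (adiabatic exchanger): Q = ṁ_c·Cp_c·(T_c,out − T_c,in)
ṁ_c = 1431.8 / [0.850 × (64.8 − 36.1)] = 58.692 kg/s

ṁ_c = 58.7 kg/s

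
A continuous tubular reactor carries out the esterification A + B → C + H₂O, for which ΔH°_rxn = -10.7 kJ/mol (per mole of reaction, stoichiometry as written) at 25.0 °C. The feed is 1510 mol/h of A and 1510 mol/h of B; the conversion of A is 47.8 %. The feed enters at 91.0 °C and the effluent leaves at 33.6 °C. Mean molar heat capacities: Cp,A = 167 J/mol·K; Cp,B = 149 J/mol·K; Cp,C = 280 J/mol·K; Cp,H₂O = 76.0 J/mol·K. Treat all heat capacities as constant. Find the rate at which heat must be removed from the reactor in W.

Extent of reaction ξ = 0.478 × 1510 = 721.78 mol/h
Reaction term: ξ·ΔH°_rxn = 721.78 × -10.7 = -7723 kJ/h
Sensible, feed 91.0→25 °C: -31493 kJ/h
Outlet flows (mol/h): A 788.22, B 788.22, C 721.78, H₂O 721.78
Sensible, products 25→33.6 °C: 4351.9 kJ/h
Q = ΔH = -34864 kJ/h = -9.6844 kW
Heat removed = 9684.4 W

Q_out = 9680 W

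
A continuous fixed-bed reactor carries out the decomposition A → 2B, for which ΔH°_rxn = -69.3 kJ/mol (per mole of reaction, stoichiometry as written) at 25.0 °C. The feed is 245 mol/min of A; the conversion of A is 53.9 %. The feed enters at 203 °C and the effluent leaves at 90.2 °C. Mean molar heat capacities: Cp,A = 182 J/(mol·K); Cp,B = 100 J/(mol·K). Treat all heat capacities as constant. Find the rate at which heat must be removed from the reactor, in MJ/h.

Extent of reaction ξ = 0.539 × 245 = 132.06 mol/min
Reaction term: ξ·ΔH°_rxn = 132.06 × -69.3 = -9151.4 kJ/min
Sensible, feed 203→25 °C: -7937 kJ/min
Outlet flows (mol/min): A 112.94, B 264.11
Sensible, products 25→90.2 °C: 3062.2 kJ/min
Q = ΔH = -14026 kJ/min = -233.77 kW
Heat removed = 841.57 MJ/h

Q_out = 842 MJ/h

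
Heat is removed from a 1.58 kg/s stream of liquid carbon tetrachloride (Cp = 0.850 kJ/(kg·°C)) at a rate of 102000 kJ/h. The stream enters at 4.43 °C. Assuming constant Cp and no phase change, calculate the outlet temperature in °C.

Q = 102000 kJ/h = 28.333 kJ/s
ΔT = Q/(ṁ·Cp) = 28.333/(1.58×0.850) = 21.097 K
T_out = 4.43 − 21.097 = -16.667 °C

T_out = -16.7 °C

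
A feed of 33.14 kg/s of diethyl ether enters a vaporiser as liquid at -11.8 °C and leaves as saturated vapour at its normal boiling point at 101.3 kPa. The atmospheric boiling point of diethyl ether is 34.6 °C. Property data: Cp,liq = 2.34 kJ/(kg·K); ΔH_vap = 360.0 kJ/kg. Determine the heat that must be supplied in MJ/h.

liquid -11.8→34.6 °C: 108.58 kJ/kg
vaporisation at 34.6 °C: 360 kJ/kg
Δh = 108.58 + 360 = 468.58 kJ/kg
Q = ṁ·Δh = 33.14 kg/s × 468.58 kJ/kg = 15529 kJ/s
|Q| = 15529 kW = 55903 MJ/h

Q = 55900 MJ/h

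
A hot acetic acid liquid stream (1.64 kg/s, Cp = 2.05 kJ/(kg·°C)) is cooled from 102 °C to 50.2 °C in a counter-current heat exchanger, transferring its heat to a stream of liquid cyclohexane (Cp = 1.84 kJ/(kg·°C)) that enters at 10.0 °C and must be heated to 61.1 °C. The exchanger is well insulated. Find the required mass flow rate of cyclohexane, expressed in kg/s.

ṁ_c = 1.85 kg/s

Heat released by hot stream: Q = 1.64 × 2.05 × (102 − 50.2) = 174.15 kJ/s
Energy balance on cold side (adiabatic exchanger): Q = ṁ_c·Cp_c·(T_c,out − T_c,in)
ṁ_c = 174.15 / [1.84 × (61.1 − 10.0)] = 1.8522 kg/s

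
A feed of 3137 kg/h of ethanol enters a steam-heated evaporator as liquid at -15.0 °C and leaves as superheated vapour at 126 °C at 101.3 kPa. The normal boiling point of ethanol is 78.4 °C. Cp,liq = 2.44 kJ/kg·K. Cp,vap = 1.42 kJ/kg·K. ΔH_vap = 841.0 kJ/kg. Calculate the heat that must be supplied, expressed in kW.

Q = 990 kW

liquid -15.0→78.4 °C: 227.9 kJ/kg
vaporisation at 78.4 °C: 841 kJ/kg
vapour 78.4→126 °C: 67.592 kJ/kg
Δh = 227.9 + 841 + 67.592 = 1136.5 kJ/kg
Q = ṁ·Δh = 3137 kg/h × 1136.5 kJ/kg = 3.5652e+06 kJ/h
|Q| = 990.32 kW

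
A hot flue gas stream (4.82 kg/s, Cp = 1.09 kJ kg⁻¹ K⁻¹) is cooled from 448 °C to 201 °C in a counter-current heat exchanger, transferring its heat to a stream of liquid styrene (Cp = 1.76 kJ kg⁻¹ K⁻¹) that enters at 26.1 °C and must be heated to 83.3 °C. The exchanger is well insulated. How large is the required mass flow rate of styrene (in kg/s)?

ṁ_c = 12.9 kg/s

Heat released by hot stream: Q = 4.82 × 1.09 × (448 − 201) = 1297.7 kJ/s
Energy balance on cold side (adiabatic exchanger): Q = ṁ_c·Cp_c·(T_c,out − T_c,in)
ṁ_c = 1297.7 / [1.76 × (83.3 − 26.1)] = 12.89 kg/s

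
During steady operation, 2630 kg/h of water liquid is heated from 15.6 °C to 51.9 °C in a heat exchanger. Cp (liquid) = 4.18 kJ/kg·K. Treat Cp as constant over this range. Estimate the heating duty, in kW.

Q = ṁ·Cp·ΔT = 2630 × 4.18 × (51.9 − 15.6) = 399060 kJ/h
Converting: 399060 / 3600 s = 110.85 kW

Q = 111 kW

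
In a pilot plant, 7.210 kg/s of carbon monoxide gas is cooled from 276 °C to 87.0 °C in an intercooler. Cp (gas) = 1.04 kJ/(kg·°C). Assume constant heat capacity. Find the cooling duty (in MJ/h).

Q_c = 5100 MJ/h

Q = ṁ·Cp·ΔT = 7.210 × 1.04 × (87.0 − 276) = -1417.2 kJ/s
Cooling duty = 5101.9 MJ/h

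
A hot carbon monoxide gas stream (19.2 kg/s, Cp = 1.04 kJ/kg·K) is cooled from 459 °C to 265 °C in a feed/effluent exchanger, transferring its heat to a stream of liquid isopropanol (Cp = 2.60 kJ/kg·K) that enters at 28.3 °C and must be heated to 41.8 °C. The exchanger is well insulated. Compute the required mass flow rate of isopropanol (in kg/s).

ṁ_c = 110 kg/s

Heat released by hot stream: Q = 19.2 × 1.04 × (459 − 265) = 3873.8 kJ/s
Energy balance on cold side (adiabatic exchanger): Q = ṁ_c·Cp_c·(T_c,out − T_c,in)
ṁ_c = 3873.8 / [2.60 × (41.8 − 28.3)] = 110.36 kg/s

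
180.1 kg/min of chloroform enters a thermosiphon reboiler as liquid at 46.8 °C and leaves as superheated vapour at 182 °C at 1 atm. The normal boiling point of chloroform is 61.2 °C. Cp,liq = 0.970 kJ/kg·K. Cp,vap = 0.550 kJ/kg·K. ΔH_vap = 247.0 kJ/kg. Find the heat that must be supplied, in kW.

Q = 983 kW

liquid 46.8→61.2 °C: 13.968 kJ/kg
vaporisation at 61.2 °C: 247 kJ/kg
vapour 61.2→182 °C: 66.44 kJ/kg
Δh = 13.968 + 247 + 66.44 = 327.41 kJ/kg
Q = ṁ·Δh = 180.1 kg/min × 327.41 kJ/kg = 58966 kJ/min
|Q| = 982.77 kW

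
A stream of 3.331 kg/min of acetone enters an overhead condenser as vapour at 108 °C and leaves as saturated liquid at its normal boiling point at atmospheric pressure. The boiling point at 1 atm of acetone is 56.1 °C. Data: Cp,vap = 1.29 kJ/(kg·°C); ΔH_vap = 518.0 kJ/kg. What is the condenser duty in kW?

vapour 108→56.1 °C: -66.951 kJ/kg
condensation at 56.1 °C: -518 kJ/kg
Δh = -66.951 + -518 = -584.95 kJ/kg
Q = ṁ·Δh = 3.331 kg/min × -584.95 kJ/kg = -1948.5 kJ/min
|Q| = 32.475 kW

Q_c = 32.5 kW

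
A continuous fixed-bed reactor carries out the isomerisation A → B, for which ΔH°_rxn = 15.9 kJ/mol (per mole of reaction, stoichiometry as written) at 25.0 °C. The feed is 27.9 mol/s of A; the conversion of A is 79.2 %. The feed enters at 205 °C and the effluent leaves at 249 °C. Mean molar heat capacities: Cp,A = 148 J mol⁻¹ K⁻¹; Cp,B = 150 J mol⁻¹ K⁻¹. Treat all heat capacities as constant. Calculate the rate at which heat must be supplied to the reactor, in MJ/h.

Extent of reaction ξ = 0.792 × 27.9 = 22.097 mol/s
Reaction term: ξ·ΔH°_rxn = 22.097 × 15.9 = 351.34 kJ/s
Sensible, feed 205→25 °C: -743.26 kJ/s
Outlet flows (mol/s): A 5.8032, B 22.097
Sensible, products 25→249 °C: 934.84 kJ/s
Q = ΔH = 542.92 kJ/s = 542.92 kW
Heat supplied = 1954.5 MJ/h

Q_in = 1950 MJ/h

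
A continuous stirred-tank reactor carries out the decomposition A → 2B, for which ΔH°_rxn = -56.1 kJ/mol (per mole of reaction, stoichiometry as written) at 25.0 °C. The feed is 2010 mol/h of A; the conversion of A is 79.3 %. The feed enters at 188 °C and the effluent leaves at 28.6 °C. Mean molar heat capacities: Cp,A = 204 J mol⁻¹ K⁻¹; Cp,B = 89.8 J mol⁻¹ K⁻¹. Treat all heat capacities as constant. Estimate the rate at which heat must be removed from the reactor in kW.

Q_out = 43.0 kW

Extent of reaction ξ = 0.793 × 2010 = 1593.9 mol/h
Reaction term: ξ·ΔH°_rxn = 1593.9 × -56.1 = -89419 kJ/h
Sensible, feed 188→25 °C: -66837 kJ/h
Outlet flows (mol/h): A 416.07, B 3187.9
Sensible, products 25→28.6 °C: 1336.1 kJ/h
Q = ΔH = -154920 kJ/h = -43.033 kW
Heat removed = 43.033 kW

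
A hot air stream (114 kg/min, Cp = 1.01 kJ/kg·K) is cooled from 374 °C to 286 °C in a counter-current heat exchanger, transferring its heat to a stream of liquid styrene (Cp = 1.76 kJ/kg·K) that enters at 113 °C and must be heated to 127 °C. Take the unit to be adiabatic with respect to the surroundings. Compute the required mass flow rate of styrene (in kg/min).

ṁ_c = 411 kg/min

Heat released by hot stream: Q = 114 × 1.01 × (374 − 286) = 10132 kJ/min
Energy balance on cold side (adiabatic exchanger): Q = ṁ_c·Cp_c·(T_c,out − T_c,in)
ṁ_c = 10132 / [1.76 × (127 − 113)] = 411.21 kg/min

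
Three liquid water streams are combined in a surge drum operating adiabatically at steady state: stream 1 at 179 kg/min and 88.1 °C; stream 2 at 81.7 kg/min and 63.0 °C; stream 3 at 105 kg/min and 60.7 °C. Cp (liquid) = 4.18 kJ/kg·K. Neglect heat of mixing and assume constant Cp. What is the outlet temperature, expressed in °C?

T_out = 74.6 °C

Energy balance with Q = 0: Σ ṁᵢCp,ᵢ(T_out − Tᵢ) = 0
T_out = Σ ṁᵢCp,ᵢTᵢ / Σ ṁᵢCp,ᵢ
      = 114070 / 1528.6 = 74.625 °C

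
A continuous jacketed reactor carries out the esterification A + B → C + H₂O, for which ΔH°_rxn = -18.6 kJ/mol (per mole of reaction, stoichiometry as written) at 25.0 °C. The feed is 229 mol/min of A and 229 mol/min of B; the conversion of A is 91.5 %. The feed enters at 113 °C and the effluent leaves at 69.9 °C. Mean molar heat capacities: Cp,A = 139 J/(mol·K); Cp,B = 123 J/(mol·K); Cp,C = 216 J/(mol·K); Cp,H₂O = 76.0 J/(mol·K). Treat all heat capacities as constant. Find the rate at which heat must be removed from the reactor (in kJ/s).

Extent of reaction ξ = 0.915 × 229 = 209.53 mol/min
Reaction term: ξ·ΔH°_rxn = 209.53 × -18.6 = -3897.4 kJ/min
Sensible, feed 113→25 °C: -5279.8 kJ/min
Outlet flows (mol/min): A 19.465, B 19.465, C 209.53, H₂O 209.53
Sensible, products 25→69.9 °C: 2976.2 kJ/min
Q = ΔH = -6201 kJ/min = -103.35 kW
Heat removed = 103.35 kJ/s

Q_out = 103 kJ/s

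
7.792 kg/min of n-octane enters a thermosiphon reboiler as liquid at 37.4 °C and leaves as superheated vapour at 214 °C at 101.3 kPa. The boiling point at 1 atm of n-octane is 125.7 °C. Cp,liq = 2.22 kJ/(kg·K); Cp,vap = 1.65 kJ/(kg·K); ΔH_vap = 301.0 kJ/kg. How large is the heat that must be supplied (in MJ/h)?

liquid 37.4→125.7 °C: 196.03 kJ/kg
vaporisation at 125.7 °C: 301 kJ/kg
vapour 125.7→214 °C: 145.69 kJ/kg
Δh = 196.03 + 301 + 145.69 = 642.72 kJ/kg
Q = ṁ·Δh = 7.792 kg/min × 642.72 kJ/kg = 5008.1 kJ/min
|Q| = 83.468 kW = 300.48 MJ/h

Q = 300 MJ/h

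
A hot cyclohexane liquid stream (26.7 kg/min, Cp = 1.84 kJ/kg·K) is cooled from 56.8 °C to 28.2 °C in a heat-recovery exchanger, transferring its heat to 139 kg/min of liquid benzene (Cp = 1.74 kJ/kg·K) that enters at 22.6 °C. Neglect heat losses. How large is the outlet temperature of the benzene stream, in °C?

Heat released by hot stream: Q = 26.7 × 1.84 × (56.8 − 28.2) = 1405.1 kJ/min
Energy balance on cold side (adiabatic exchanger): Q = ṁ_c·Cp_c·(T_c,out − T_c,in)
T_c,out = 22.6 + 1405.1/(139 × 1.74) = 28.409 °C

T_c,out = 28.4 °C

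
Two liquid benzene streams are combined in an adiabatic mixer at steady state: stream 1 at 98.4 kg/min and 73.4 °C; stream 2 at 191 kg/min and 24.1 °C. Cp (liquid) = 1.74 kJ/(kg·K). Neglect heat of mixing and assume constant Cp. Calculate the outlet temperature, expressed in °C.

Adiabatic, steady state ⇒ Σ ṁᵢCp,ᵢ(T_out − Tᵢ) = 0
Σ ṁᵢCp,ᵢTᵢ = 98.4×1.74×73.4 + 191×1.74×24.1 = 20577
Σ ṁᵢCp,ᵢ = 98.4×1.74 + 191×1.74 = 503.56
T_out = 20577 / 503.56 = 40.863 °C

T_out = 40.9 °C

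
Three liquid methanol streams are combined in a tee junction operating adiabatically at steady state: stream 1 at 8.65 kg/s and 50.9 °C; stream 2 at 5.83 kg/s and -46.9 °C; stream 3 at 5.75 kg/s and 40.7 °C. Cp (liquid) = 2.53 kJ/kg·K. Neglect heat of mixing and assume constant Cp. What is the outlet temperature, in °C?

No heat crosses the boundary, so H_out = H_in.
T_out = Σ ṁᵢCp,ᵢTᵢ / Σ ṁᵢCp,ᵢ
      = 1014.2 / 51.182 = 19.816 °C

T_out = 19.8 °C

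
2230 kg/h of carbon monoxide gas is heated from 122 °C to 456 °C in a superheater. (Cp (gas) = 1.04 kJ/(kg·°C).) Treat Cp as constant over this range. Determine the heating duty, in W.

Q = ṁ·Cp·ΔT = 2230 × 1.04 × (456 − 122) = 774610 kJ/h
Converting: 774610 / 3600 s = 215.17 kW
Heating duty = 215170 W

Q = 215000 W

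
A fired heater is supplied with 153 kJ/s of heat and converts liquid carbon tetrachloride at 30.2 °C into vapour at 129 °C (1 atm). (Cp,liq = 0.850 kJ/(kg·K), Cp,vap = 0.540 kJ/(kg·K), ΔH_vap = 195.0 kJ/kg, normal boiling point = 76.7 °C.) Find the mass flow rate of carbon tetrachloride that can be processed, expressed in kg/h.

ṁ = 2100 kg/h

Δh = 0.850×(76.7−30.2) + 195.0 + 0.540×(129−76.7) = 262.77 kJ/kg
Q = 153 kJ/s = 153 kJ/s = 550800 kJ/h
ṁ = Q/Δh = 550800 / 262.77 = 2096.2 kg/h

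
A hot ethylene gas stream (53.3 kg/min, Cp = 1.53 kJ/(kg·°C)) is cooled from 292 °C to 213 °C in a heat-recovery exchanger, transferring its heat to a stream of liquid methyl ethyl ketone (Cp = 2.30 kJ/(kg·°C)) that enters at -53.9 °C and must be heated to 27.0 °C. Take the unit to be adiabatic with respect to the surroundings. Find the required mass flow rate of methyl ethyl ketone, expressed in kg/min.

ṁ_c = 34.6 kg/min

Heat released by hot stream: Q = 53.3 × 1.53 × (292 − 213) = 6442.4 kJ/min
Energy balance on cold side (adiabatic exchanger): Q = ṁ_c·Cp_c·(T_c,out − T_c,in)
ṁ_c = 6442.4 / [2.30 × (27.0 − -53.9)] = 34.623 kg/min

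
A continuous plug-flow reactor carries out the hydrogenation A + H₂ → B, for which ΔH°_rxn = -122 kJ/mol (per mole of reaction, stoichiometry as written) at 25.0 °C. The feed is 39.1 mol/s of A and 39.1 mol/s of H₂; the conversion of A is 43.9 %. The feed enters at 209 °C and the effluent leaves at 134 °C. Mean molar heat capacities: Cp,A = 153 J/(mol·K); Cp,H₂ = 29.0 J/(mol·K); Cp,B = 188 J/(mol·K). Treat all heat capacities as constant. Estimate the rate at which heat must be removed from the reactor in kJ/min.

Extent of reaction ξ = 0.439 × 39.1 = 17.165 mol/s
Reaction term: ξ·ΔH°_rxn = 17.165 × -122 = -2094.1 kJ/s
Sensible, feed 209→25 °C: -1309.4 kJ/s
Outlet flows (mol/s): A 21.935, H₂ 21.935, B 17.165
Sensible, products 25→134 °C: 786.89 kJ/s
Q = ΔH = -2616.6 kJ/s = -2616.6 kW
Heat removed = 157000 kJ/min

Q_out = 157000 kJ/min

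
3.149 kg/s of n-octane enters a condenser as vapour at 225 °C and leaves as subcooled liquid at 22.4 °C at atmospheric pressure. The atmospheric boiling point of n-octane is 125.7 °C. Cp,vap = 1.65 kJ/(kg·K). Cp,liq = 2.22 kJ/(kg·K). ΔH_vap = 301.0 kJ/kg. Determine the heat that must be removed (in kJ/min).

vapour 225→125.7 °C: -163.84 kJ/kg
condensation at 125.7 °C: -301 kJ/kg
liquid 125.7→22.4 °C: -229.33 kJ/kg
Δh = -163.84 + -301 + -229.33 = -694.17 kJ/kg
Q = ṁ·Δh = 3.149 kg/s × -694.17 kJ/kg = -2185.9 kJ/s
|Q| = 2185.9 kW = 131160 kJ/min

Q_c = 131000 kJ/min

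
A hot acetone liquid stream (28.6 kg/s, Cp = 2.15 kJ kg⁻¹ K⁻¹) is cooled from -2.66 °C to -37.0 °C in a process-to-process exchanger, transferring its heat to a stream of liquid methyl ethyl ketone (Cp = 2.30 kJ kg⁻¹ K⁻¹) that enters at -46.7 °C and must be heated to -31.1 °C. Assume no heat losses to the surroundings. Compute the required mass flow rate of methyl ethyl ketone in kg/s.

ṁ_c = 58.9 kg/s

Heat released by hot stream: Q = 28.6 × 2.15 × (-2.66 − -37.0) = 2111.6 kJ/s
Energy balance on cold side (adiabatic exchanger): Q = ṁ_c·Cp_c·(T_c,out − T_c,in)
ṁ_c = 2111.6 / [2.30 × (-31.1 − -46.7)] = 58.851 kg/s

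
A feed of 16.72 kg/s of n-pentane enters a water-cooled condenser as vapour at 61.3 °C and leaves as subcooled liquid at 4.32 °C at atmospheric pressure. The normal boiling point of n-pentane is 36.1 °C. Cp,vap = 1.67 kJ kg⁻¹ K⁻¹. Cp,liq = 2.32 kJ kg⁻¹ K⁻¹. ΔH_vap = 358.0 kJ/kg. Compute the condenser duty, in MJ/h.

vapour 61.3→36.1 °C: -42.084 kJ/kg
condensation at 36.1 °C: -358 kJ/kg
liquid 36.1→4.32 °C: -73.73 kJ/kg
Δh = -42.084 + -358 + -73.73 = -473.81 kJ/kg
Q = ṁ·Δh = 16.72 kg/s × -473.81 kJ/kg = -7922.2 kJ/s
|Q| = 7922.2 kW = 28520 MJ/h

Q_c = 28500 MJ/h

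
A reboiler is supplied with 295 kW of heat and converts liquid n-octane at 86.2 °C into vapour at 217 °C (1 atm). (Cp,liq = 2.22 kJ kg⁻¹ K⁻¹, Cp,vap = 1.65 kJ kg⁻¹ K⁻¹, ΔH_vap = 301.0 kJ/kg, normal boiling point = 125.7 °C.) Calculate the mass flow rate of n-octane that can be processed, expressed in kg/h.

Δh = 2.22×(125.7−86.2) + 301.0 + 1.65×(217−125.7) = 539.34 kJ/kg
Q = 295 kW = 295 kJ/s = 1.062e+06 kJ/h
ṁ = Q/Δh = 1.062e+06 / 539.34 = 1969.1 kg/h

ṁ = 1970 kg/h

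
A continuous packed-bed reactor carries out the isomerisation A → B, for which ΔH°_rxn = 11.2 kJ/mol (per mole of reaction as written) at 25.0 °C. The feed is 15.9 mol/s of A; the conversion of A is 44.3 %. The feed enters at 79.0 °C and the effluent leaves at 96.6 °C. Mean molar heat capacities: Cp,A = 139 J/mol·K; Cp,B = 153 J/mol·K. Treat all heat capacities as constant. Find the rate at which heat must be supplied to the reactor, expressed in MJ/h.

Q_in = 449 MJ/h

Extent of reaction ξ = 0.443 × 15.9 = 7.0437 mol/s
Reaction term: ξ·ΔH°_rxn = 7.0437 × 11.2 = 78.889 kJ/s
Sensible, feed 79.0→25 °C: -119.35 kJ/s
Outlet flows (mol/s): A 8.8563, B 7.0437
Sensible, products 25→96.6 °C: 165.3 kJ/s
Q = ΔH = 124.85 kJ/s = 124.85 kW
Heat supplied = 449.45 MJ/h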